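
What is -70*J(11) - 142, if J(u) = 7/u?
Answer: -2052/11 ≈ -186.55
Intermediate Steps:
-70*J(11) - 142 = -490/11 - 142 = -2052/11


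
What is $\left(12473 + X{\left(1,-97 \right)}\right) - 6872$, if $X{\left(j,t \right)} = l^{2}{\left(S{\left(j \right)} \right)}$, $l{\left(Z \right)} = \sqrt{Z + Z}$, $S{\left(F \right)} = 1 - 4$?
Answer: $5595$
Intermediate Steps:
$S{\left(F \right)} = -3$ ($S{\left(F \right)} = 1 - 4 = -3$)
$l{\left(Z \right)} = \sqrt{2} \sqrt{Z}$ ($l{\left(Z \right)} = \sqrt{2 Z} = \sqrt{2} \sqrt{Z}$)
$X{\left(j,t \right)} = -6$ ($X{\left(j,t \right)} = \left(\sqrt{2} \sqrt{-3}\right)^{2} = \left(\sqrt{2} i \sqrt{3}\right)^{2} = \left(i \sqrt{6}\right)^{2} = -6$)
$\left(12473 + X{\left(1,-97 \right)}\right) - 6872 = \left(12473 - 6\right) - 6872 = 12467 - 6872 = 5595$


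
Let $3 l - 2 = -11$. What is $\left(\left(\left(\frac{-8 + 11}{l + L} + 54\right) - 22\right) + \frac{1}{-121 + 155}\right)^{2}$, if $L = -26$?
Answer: $\frac{990927441}{972196} \approx 1019.3$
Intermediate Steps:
$l = -3$ ($l = \frac{2}{3} + \frac{1}{3} \left(-11\right) = \frac{2}{3} - \frac{11}{3} = -3$)
$\left(\left(\left(\frac{-8 + 11}{l + L} + 54\right) - 22\right) + \frac{1}{-121 + 155}\right)^{2} = \left(\left(\left(\frac{-8 + 11}{-3 - 26} + 54\right) - 22\right) + \frac{1}{-121 + 155}\right)^{2} = \left(\left(\left(\frac{3}{-29} + 54\right) - 22\right) + \frac{1}{34}\right)^{2} = \left(\left(\left(3 \left(- \frac{1}{29}\right) + 54\right) - 22\right) + \frac{1}{34}\right)^{2} = \left(\left(\left(- \frac{3}{29} + 54\right) - 22\right) + \frac{1}{34}\right)^{2} = \left(\left(\frac{1563}{29} - 22\right) + \frac{1}{34}\right)^{2} = \left(\frac{925}{29} + \frac{1}{34}\right)^{2} = \left(\frac{31479}{986}\right)^{2} = \frac{990927441}{972196}$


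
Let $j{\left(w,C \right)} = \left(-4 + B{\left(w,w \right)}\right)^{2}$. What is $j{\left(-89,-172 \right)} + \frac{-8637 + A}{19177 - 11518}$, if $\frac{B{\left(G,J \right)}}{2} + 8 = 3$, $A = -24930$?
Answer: $\frac{489199}{2553} \approx 191.62$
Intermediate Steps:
$B{\left(G,J \right)} = -10$ ($B{\left(G,J \right)} = -16 + 2 \cdot 3 = -16 + 6 = -10$)
$j{\left(w,C \right)} = 196$ ($j{\left(w,C \right)} = \left(-4 - 10\right)^{2} = \left(-14\right)^{2} = 196$)
$j{\left(-89,-172 \right)} + \frac{-8637 + A}{19177 - 11518} = 196 + \frac{-8637 - 24930}{19177 - 11518} = 196 - \frac{33567}{7659} = 196 - \frac{11189}{2553} = \frac{489199}{2553}$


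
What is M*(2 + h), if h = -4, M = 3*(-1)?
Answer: 6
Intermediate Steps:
M = -3
M*(2 + h) = -3*(2 - 4) = -3*(-2) = 6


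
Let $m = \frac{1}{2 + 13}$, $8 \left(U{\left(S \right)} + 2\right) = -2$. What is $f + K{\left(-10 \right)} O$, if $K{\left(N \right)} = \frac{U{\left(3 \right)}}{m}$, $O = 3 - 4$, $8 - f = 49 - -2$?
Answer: $- \frac{37}{4} \approx -9.25$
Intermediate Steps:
$U{\left(S \right)} = - \frac{9}{4}$ ($U{\left(S \right)} = -2 + \frac{1}{8} \left(-2\right) = -2 - \frac{1}{4} = - \frac{9}{4}$)
$m = \frac{1}{15} \approx 0.066667$
$f = -43$ ($f = 8 - \left(49 - -2\right) = 8 - \left(49 + 2\right) = 8 - 51 = -43$)
$O = -1$ ($O = 3 - 4 = -1$)
$K{\left(N \right)} = - \frac{135}{4}$ ($K{\left(N \right)} = - \frac{9 \frac{1}{\frac{1}{15}}}{4} = \left(- \frac{9}{4}\right) 15 = - \frac{135}{4}$)
$f + K{\left(-10 \right)} O = -43 - - \frac{135}{4} = -43 + \frac{135}{4} = - \frac{37}{4}$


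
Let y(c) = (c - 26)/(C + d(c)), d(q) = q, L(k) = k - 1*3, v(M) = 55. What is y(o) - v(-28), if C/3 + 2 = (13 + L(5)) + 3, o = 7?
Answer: -3044/55 ≈ -55.345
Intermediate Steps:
L(k) = -3 + k (L(k) = k - 3 = -3 + k)
C = 48 (C = -6 + 3*((13 + (-3 + 5)) + 3) = -6 + 3*((13 + 2) + 3) = -6 + 3*(15 + 3) = -6 + 3*18 = -6 + 54 = 48)
y(c) = (-26 + c)/(48 + c) (y(c) = (c - 26)/(48 + c) = (-26 + c)/(48 + c))
y(o) - v(-28) = (-26 + 7)/(48 + 7) - 1*55 = -19/55 - 55 = -3044/55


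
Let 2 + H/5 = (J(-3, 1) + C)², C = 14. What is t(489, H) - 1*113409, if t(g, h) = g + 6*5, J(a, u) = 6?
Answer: -112890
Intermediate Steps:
H = 1990 (H = -10 + 5*(6 + 14)² = -10 + 5*20² = -10 + 5*400 = -10 + 2000 = 1990)
t(g, h) = 30 + g (t(g, h) = g + 30 = 30 + g)
t(489, H) - 1*113409 = (30 + 489) - 1*113409 = 519 - 113409 = -112890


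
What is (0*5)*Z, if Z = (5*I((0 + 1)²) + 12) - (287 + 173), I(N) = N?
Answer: 0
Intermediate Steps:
Z = -443 (Z = (5*(0 + 1)² + 12) - (287 + 173) = (5*1² + 12) - 1*460 = (5*1 + 12) - 460 = (5 + 12) - 460 = 17 - 460 = -443)
(0*5)*Z = (0*5)*(-443) = 0*(-443) = 0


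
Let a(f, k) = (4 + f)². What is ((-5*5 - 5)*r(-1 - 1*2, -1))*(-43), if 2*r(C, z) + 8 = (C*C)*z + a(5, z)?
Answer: 41280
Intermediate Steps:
r(C, z) = 73/2 + z*C²/2 (r(C, z) = -4 + ((C*C)*z + (4 + 5)²)/2 = -4 + (C²*z + 9²)/2 = -4 + (z*C² + 81)/2 = -4 + (81 + z*C²)/2 = -4 + (81/2 + z*C²/2) = 73/2 + z*C²/2)
((-5*5 - 5)*r(-1 - 1*2, -1))*(-43) = ((-5*5 - 5)*(73/2 + (½)*(-1)*(-1 - 1*2)²))*(-43) = ((-25 - 5)*(73/2 + (½)*(-1)*(-1 - 2)²))*(-43) = -30*(73/2 + (½)*(-1)*(-3)²)*(-43) = -30*(73/2 + (½)*(-1)*9)*(-43) = -30*(73/2 - 9/2)*(-43) = -30*32*(-43) = -960*(-43) = 41280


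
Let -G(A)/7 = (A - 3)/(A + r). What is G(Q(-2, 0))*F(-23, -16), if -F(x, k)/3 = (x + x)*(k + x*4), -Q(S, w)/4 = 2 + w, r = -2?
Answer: 573804/5 ≈ 1.1476e+5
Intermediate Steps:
Q(S, w) = -8 - 4*w (Q(S, w) = -4*(2 + w) = -8 - 4*w)
G(A) = -7*(-3 + A)/(-2 + A) (G(A) = -7*(A - 3)/(A - 2) = -7*(-3 + A)/(-2 + A))
F(x, k) = -6*x*(k + 4*x) (F(x, k) = -3*(x + x)*(k + x*4) = -3*2*x*(k + 4*x) = -6*x*(k + 4*x))
G(Q(-2, 0))*F(-23, -16) = (7*(3 - (-8 - 4*0))/(-2 + (-8 - 4*0)))*(-6*(-23)*(-16 + 4*(-23))) = (7*(3 - (-8 + 0))/(-2 + (-8 + 0)))*(-6*(-23)*(-16 - 92)) = (7*(3 - 1*(-8))/(-2 - 8))*(-6*(-23)*(-108)) = (7*(3 + 8)/(-10))*(-14904) = (7*(-1/10)*11)*(-14904) = -77/10*(-14904) = 573804/5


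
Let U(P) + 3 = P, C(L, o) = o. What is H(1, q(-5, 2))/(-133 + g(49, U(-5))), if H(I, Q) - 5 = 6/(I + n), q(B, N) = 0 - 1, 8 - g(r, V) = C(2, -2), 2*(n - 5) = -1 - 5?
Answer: -7/123 ≈ -0.056911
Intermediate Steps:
U(P) = -3 + P
n = 2 (n = 5 + (-1 - 5)/2 = 5 + (1/2)*(-6) = 5 - 3 = 2)
g(r, V) = 10 (g(r, V) = 8 - 1*(-2) = 8 + 2 = 10)
q(B, N) = -1
H(I, Q) = 5 + 6/(2 + I) (H(I, Q) = 5 + 6/(I + 2) = 5 + 6/(2 + I))
H(1, q(-5, 2))/(-133 + g(49, U(-5))) = ((16 + 5*1)/(2 + 1))/(-133 + 10) = ((16 + 5)/3)/(-123) = ((1/3)*21)*(-1/123) = 7*(-1/123) = -7/123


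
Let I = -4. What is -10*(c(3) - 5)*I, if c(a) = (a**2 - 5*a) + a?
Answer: -320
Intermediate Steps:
c(a) = a**2 - 4*a
-10*(c(3) - 5)*I = -10*(3*(-4 + 3) - 5)*(-4) = -10*(3*(-1) - 5)*(-4) = -10*(-3 - 5)*(-4) = -(-80)*(-4) = -10*32 = -320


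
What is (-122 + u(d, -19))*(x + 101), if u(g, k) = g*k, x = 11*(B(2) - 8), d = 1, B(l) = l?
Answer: -4935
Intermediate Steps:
x = -66 (x = 11*(2 - 8) = 11*(-6) = -66)
(-122 + u(d, -19))*(x + 101) = (-122 + 1*(-19))*(-66 + 101) = (-122 - 19)*35 = -141*35 = -4935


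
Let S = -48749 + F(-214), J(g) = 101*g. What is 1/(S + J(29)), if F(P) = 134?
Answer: -1/45686 ≈ -2.1889e-5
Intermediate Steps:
S = -48615 (S = -48749 + 134 = -48615)
1/(S + J(29)) = 1/(-48615 + 101*29) = 1/(-48615 + 2929) = 1/(-45686) = -1/45686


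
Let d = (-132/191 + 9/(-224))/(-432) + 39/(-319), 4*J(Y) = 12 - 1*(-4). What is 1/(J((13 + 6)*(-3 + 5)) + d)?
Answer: 1965325824/7624355203 ≈ 0.25777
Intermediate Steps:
J(Y) = 4 (J(Y) = (12 - 1*(-4))/4 = (12 + 4)/4 = (¼)*16 = 4)
d = -236948093/1965325824 (d = (-132*1/191 + 9*(-1/224))*(-1/432) + 39*(-1/319) = (-132/191 - 9/224)*(-1/432) - 39/319 = -31287/42784*(-1/432) - 39/319 = 10429/6160896 - 39/319 = -236948093/1965325824 ≈ -0.12056)
1/(J((13 + 6)*(-3 + 5)) + d) = 1/(4 - 236948093/1965325824) = 1/(7624355203/1965325824) = 1965325824/7624355203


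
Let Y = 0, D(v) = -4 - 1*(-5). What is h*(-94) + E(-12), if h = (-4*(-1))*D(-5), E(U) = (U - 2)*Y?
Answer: -376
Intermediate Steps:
D(v) = 1 (D(v) = -4 + 5 = 1)
E(U) = 0 (E(U) = (U - 2)*0 = (-2 + U)*0 = 0)
h = 4 (h = -4*(-1)*1 = 4*1 = 4)
h*(-94) + E(-12) = 4*(-94) + 0 = -376 + 0 = -376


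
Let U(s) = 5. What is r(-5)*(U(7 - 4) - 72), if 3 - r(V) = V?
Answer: -536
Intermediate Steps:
r(V) = 3 - V
r(-5)*(U(7 - 4) - 72) = (3 - 1*(-5))*(5 - 72) = (3 + 5)*(-67) = 8*(-67) = -536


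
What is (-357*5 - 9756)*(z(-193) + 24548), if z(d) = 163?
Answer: -285189651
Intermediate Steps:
(-357*5 - 9756)*(z(-193) + 24548) = (-357*5 - 9756)*(163 + 24548) = (-1785 - 9756)*24711 = -11541*24711 = -285189651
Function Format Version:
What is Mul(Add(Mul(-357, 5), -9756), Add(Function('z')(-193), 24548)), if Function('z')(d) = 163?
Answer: -285189651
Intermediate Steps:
Mul(Add(Mul(-357, 5), -9756), Add(Function('z')(-193), 24548)) = Mul(Add(Mul(-357, 5), -9756), Add(163, 24548)) = Mul(Add(-1785, -9756), 24711) = Mul(-11541, 24711) = -285189651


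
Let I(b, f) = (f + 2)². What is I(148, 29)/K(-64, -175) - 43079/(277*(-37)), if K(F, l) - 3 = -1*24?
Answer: -8944630/215229 ≈ -41.559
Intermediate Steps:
K(F, l) = -21 (K(F, l) = 3 - 1*24 = 3 - 24 = -21)
I(b, f) = (2 + f)²
I(148, 29)/K(-64, -175) - 43079/(277*(-37)) = (2 + 29)²/(-21) - 43079/(277*(-37)) = 31²*(-1/21) - 43079/(-10249) = 961*(-1/21) - 43079*(-1/10249) = -961/21 + 43079/10249 = -8944630/215229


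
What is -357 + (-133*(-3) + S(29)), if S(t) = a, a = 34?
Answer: 76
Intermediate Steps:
S(t) = 34
-357 + (-133*(-3) + S(29)) = -357 + (-133*(-3) + 34) = -357 + (399 + 34) = -357 + 433 = 76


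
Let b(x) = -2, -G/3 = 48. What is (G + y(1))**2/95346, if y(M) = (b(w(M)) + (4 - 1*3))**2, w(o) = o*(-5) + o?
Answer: 20449/95346 ≈ 0.21447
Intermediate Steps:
G = -144 (G = -3*48 = -144)
w(o) = -4*o (w(o) = -5*o + o = -4*o)
y(M) = 1 (y(M) = (-2 + (4 - 1*3))**2 = (-2 + (4 - 3))**2 = (-2 + 1)**2 = (-1)**2 = 1)
(G + y(1))**2/95346 = (-144 + 1)**2/95346 = (-143)**2*(1/95346) = 20449*(1/95346) = 20449/95346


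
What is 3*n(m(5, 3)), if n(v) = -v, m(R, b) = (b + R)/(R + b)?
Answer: -3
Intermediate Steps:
m(R, b) = 1 (m(R, b) = (R + b)/(R + b) = 1)
3*n(m(5, 3)) = 3*(-1*1) = 3*(-1) = -3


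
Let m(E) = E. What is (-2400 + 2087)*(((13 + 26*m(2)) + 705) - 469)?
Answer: -94213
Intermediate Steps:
(-2400 + 2087)*(((13 + 26*m(2)) + 705) - 469) = (-2400 + 2087)*(((13 + 26*2) + 705) - 469) = -313*(((13 + 52) + 705) - 469) = -313*((65 + 705) - 469) = -313*(770 - 469) = -313*301 = -94213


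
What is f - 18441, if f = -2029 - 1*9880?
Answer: -30350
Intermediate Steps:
f = -11909 (f = -2029 - 9880 = -11909)
f - 18441 = -11909 - 18441 = -30350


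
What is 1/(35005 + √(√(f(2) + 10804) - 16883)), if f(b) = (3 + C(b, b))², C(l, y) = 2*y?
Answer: 1/(35005 + I*√(16883 - √10853)) ≈ 2.8567e-5 - 1.057e-7*I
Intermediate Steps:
f(b) = (3 + 2*b)²
1/(35005 + √(√(f(2) + 10804) - 16883)) = 1/(35005 + √(√((3 + 2*2)² + 10804) - 16883)) = 1/(35005 + √(√((3 + 4)² + 10804) - 16883)) = 1/(35005 + √(√(7² + 10804) - 16883)) = 1/(35005 + √(√(49 + 10804) - 16883)) = 1/(35005 + √(√10853 - 16883)) = 1/(35005 + √(-16883 + √10853))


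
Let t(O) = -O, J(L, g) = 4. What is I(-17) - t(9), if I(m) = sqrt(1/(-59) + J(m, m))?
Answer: 9 + sqrt(13865)/59 ≈ 10.996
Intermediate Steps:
I(m) = sqrt(13865)/59 (I(m) = sqrt(1/(-59) + 4) = sqrt(-1/59 + 4) = sqrt(235/59) = sqrt(13865)/59)
I(-17) - t(9) = sqrt(13865)/59 - (-1)*9 = sqrt(13865)/59 - 1*(-9) = sqrt(13865)/59 + 9 = 9 + sqrt(13865)/59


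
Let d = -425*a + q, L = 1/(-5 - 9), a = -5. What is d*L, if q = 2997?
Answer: -2561/7 ≈ -365.86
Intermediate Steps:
L = -1/14 (L = 1/(-14) = -1/14 ≈ -0.071429)
d = 5122 (d = -425*(-5) + 2997 = 2125 + 2997 = 5122)
d*L = 5122*(-1/14) = -2561/7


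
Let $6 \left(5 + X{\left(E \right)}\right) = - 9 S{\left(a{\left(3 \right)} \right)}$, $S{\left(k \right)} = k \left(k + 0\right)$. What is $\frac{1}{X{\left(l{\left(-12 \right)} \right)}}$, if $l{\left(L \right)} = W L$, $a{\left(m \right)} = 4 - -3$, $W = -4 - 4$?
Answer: $- \frac{2}{157} \approx -0.012739$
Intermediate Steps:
$W = -8$ ($W = -4 - 4 = -8$)
$a{\left(m \right)} = 7$ ($a{\left(m \right)} = 4 + 3 = 7$)
$l{\left(L \right)} = - 8 L$
$S{\left(k \right)} = k^{2}$ ($S{\left(k \right)} = k k = k^{2}$)
$X{\left(E \right)} = - \frac{157}{2}$ ($X{\left(E \right)} = -5 + \frac{\left(-9\right) 7^{2}}{6} = -5 + \frac{\left(-9\right) 49}{6} = -5 + \frac{1}{6} \left(-441\right) = -5 - \frac{147}{2} = - \frac{157}{2}$)
$\frac{1}{X{\left(l{\left(-12 \right)} \right)}} = \frac{1}{- \frac{157}{2}} = - \frac{2}{157}$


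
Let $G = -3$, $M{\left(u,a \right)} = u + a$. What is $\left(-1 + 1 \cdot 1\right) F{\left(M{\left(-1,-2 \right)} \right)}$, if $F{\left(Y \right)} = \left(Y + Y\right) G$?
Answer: $0$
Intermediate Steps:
$M{\left(u,a \right)} = a + u$
$F{\left(Y \right)} = - 6 Y$ ($F{\left(Y \right)} = \left(Y + Y\right) \left(-3\right) = 2 Y \left(-3\right) = - 6 Y$)
$\left(-1 + 1 \cdot 1\right) F{\left(M{\left(-1,-2 \right)} \right)} = \left(-1 + 1 \cdot 1\right) \left(- 6 \left(-2 - 1\right)\right) = \left(-1 + 1\right) \left(\left(-6\right) \left(-3\right)\right) = 0 \cdot 18 = 0$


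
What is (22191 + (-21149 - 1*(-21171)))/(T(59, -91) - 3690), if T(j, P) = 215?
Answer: -22213/3475 ≈ -6.3922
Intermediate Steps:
(22191 + (-21149 - 1*(-21171)))/(T(59, -91) - 3690) = (22191 + (-21149 - 1*(-21171)))/(215 - 3690) = (22191 + (-21149 + 21171))/(-3475) = (22191 + 22)*(-1/3475) = 22213*(-1/3475) = -22213/3475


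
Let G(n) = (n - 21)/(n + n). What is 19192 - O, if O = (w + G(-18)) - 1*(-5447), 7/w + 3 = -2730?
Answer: 150248525/10932 ≈ 13744.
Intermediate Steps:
w = -7/2733 (w = 7/(-3 - 2730) = 7/(-2733) = 7*(-1/2733) = -7/2733 ≈ -0.0025613)
G(n) = (-21 + n)/(2*n) (G(n) = (-21 + n)/((2*n)) = (-21 + n)*(1/(2*n)) = (-21 + n)/(2*n))
O = 59558419/10932 (O = (-7/2733 + (½)*(-21 - 18)/(-18)) - 1*(-5447) = (-7/2733 + (½)*(-1/18)*(-39)) + 5447 = (-7/2733 + 13/12) + 5447 = 11815/10932 + 5447 = 59558419/10932 ≈ 5448.1)
19192 - O = 19192 - 1*59558419/10932 = 19192 - 59558419/10932 = 150248525/10932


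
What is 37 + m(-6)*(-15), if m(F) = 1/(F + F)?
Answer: 153/4 ≈ 38.250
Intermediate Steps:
m(F) = 1/(2*F)
37 + m(-6)*(-15) = 37 + ((½)/(-6))*(-15) = 37 + ((½)*(-⅙))*(-15) = 37 - 1/12*(-15) = 37 + 5/4 = 153/4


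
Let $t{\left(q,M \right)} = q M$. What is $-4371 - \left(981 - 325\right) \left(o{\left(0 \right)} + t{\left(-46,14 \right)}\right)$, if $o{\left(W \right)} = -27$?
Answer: $435805$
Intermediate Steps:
$t{\left(q,M \right)} = M q$
$-4371 - \left(981 - 325\right) \left(o{\left(0 \right)} + t{\left(-46,14 \right)}\right) = -4371 - \left(981 - 325\right) \left(-27 + 14 \left(-46\right)\right) = -4371 - 656 \left(-27 - 644\right) = -4371 - 656 \left(-671\right) = -4371 - -440176 = -4371 + 440176 = 435805$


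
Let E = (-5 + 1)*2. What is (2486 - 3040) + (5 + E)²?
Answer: -545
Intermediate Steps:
E = -8 (E = -4*2 = -8)
(2486 - 3040) + (5 + E)² = (2486 - 3040) + (5 - 8)² = -554 + (-3)² = -554 + 9 = -545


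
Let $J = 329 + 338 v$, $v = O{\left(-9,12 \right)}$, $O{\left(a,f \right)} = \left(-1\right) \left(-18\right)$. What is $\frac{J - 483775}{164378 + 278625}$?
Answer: $- \frac{477362}{443003} \approx -1.0776$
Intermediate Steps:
$O{\left(a,f \right)} = 18$
$v = 18$
$J = 6413$ ($J = 329 + 338 \cdot 18 = 329 + 6084 = 6413$)
$\frac{J - 483775}{164378 + 278625} = \frac{6413 - 483775}{164378 + 278625} = - \frac{477362}{443003}$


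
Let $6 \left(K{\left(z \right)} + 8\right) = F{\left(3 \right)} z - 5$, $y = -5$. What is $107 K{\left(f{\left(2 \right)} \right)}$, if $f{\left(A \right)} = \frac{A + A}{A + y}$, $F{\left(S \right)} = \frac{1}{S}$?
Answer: $- \frac{51467}{54} \approx -953.09$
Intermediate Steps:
$f{\left(A \right)} = \frac{2 A}{-5 + A}$ ($f{\left(A \right)} = \frac{A + A}{A - 5} = \frac{2 A}{-5 + A}$)
$K{\left(z \right)} = - \frac{53}{6} + \frac{z}{18}$ ($K{\left(z \right)} = -8 + \frac{\frac{z}{3} - 5}{6} = -8 + \frac{-5 + \frac{z}{3}}{6} = -8 + \left(- \frac{5}{6} + \frac{z}{18}\right) = - \frac{53}{6} + \frac{z}{18}$)
$107 K{\left(f{\left(2 \right)} \right)} = 107 \left(- \frac{53}{6} + \frac{2 \cdot 2 \frac{1}{-5 + 2}}{18}\right) = 107 \left(- \frac{53}{6} + \frac{2 \cdot 2 \frac{1}{-3}}{18}\right) = 107 \left(- \frac{53}{6} + \frac{2 \cdot 2 \left(- \frac{1}{3}\right)}{18}\right) = 107 \left(- \frac{53}{6} + \frac{1}{18} \left(- \frac{4}{3}\right)\right) = 107 \left(- \frac{53}{6} - \frac{2}{27}\right) = 107 \left(- \frac{481}{54}\right) = - \frac{51467}{54}$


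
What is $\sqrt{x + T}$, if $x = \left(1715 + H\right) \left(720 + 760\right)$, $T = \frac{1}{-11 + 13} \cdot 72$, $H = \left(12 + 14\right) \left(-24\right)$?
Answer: $2 \sqrt{403679} \approx 1270.7$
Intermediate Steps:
$H = -624$ ($H = 26 \left(-24\right) = -624$)
$T = 36$ ($T = \frac{1}{2} \cdot 72 = 36$)
$x = 1614680$ ($x = \left(1715 - 624\right) \left(720 + 760\right) = 1091 \cdot 1480 = 1614680$)
$\sqrt{x + T} = \sqrt{1614680 + 36} = \sqrt{1614716} = 2 \sqrt{403679}$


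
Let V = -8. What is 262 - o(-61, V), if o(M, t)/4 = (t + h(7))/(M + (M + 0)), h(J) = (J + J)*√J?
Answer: 15966/61 + 28*√7/61 ≈ 262.95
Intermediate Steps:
h(J) = 2*J^(3/2) (h(J) = (2*J)*√J = 2*J^(3/2))
o(M, t) = 2*(t + 14*√7)/M (o(M, t) = 4*((t + 2*7^(3/2))/(M + (M + 0))) = 4*((t + 2*(7*√7))/(M + M)) = 4*((t + 14*√7)/((2*M))) = 4*((t + 14*√7)*(1/(2*M))) = 4*((t + 14*√7)/(2*M)) = 2*(t + 14*√7)/M)
262 - o(-61, V) = 262 - 2*(-8 + 14*√7)/(-61) = 262 - 2*(-1)*(-8 + 14*√7)/61 = 262 - (16/61 - 28*√7/61) = 262 + (-16/61 + 28*√7/61) = 15966/61 + 28*√7/61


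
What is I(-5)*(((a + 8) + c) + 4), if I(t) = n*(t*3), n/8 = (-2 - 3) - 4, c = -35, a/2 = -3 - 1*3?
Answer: -37800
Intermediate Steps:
a = -12 (a = 2*(-3 - 1*3) = 2*(-3 - 3) = 2*(-6) = -12)
n = -72 (n = 8*((-2 - 3) - 4) = 8*(-5 - 4) = 8*(-9) = -72)
I(t) = -216*t (I(t) = -72*t*3 = -216*t)
I(-5)*(((a + 8) + c) + 4) = (-216*(-5))*(((-12 + 8) - 35) + 4) = 1080*((-4 - 35) + 4) = 1080*(-39 + 4) = 1080*(-35) = -37800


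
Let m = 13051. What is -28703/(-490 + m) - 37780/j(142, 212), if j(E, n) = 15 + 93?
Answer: -39804542/113049 ≈ -352.10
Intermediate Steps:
j(E, n) = 108
-28703/(-490 + m) - 37780/j(142, 212) = -28703/(-490 + 13051) - 37780/108 = -28703/12561 - 37780*1/108 = -28703*1/12561 - 9445/27 = -28703/12561 - 9445/27 = -39804542/113049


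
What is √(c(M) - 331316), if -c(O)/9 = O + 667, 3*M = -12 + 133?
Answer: I*√337682 ≈ 581.1*I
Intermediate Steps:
M = 121/3 (M = (-12 + 133)/3 = (⅓)*121 = 121/3 ≈ 40.333)
c(O) = -6003 - 9*O (c(O) = -9*(O + 667) = -9*(667 + O) = -6003 - 9*O)
√(c(M) - 331316) = √((-6003 - 9*121/3) - 331316) = √((-6003 - 363) - 331316) = √(-6366 - 331316) = √(-337682) = I*√337682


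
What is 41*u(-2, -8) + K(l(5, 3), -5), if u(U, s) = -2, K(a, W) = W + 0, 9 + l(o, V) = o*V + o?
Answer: -87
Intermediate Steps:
l(o, V) = -9 + o + V*o (l(o, V) = -9 + (o*V + o) = -9 + (V*o + o) = -9 + (o + V*o) = -9 + o + V*o)
K(a, W) = W
41*u(-2, -8) + K(l(5, 3), -5) = 41*(-2) - 5 = -82 - 5 = -87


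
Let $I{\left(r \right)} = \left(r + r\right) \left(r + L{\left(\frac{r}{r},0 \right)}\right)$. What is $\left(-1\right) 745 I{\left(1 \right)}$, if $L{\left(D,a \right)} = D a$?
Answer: $-1490$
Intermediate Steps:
$I{\left(r \right)} = 2 r^{2}$ ($I{\left(r \right)} = \left(r + r\right) \left(r + \frac{r}{r} 0\right) = 2 r \left(r + 1 \cdot 0\right) = 2 r \left(r + 0\right) = 2 r r = 2 r^{2}$)
$\left(-1\right) 745 I{\left(1 \right)} = \left(-1\right) 745 \cdot 2 \cdot 1^{2} = - 745 \cdot 2 \cdot 1 = \left(-745\right) 2 = -1490$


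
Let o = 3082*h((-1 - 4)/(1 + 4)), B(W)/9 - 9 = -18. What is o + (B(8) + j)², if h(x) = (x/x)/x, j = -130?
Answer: 41439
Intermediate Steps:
B(W) = -81 (B(W) = 81 + 9*(-18) = 81 - 162 = -81)
h(x) = 1/x
o = -3082 (o = 3082/(((-1 - 4)/(1 + 4))) = 3082/((-5/5)) = 3082/((-5*⅕)) = 3082/(-1) = 3082*(-1) = -3082)
o + (B(8) + j)² = -3082 + (-81 - 130)² = -3082 + (-211)² = -3082 + 44521 = 41439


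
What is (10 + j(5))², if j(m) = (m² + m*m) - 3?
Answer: 3249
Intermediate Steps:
j(m) = -3 + 2*m² (j(m) = (m² + m²) - 3 = 2*m² - 3 = -3 + 2*m²)
(10 + j(5))² = (10 + (-3 + 2*5²))² = (10 + (-3 + 2*25))² = (10 + (-3 + 50))² = (10 + 47)² = 57² = 3249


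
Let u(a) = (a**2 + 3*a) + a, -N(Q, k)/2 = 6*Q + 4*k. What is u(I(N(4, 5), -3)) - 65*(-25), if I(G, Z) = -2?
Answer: 1621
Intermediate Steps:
N(Q, k) = -12*Q - 8*k (N(Q, k) = -2*(6*Q + 4*k) = -2*(4*k + 6*Q) = -12*Q - 8*k)
I(G, Z) = -2 (I(G, Z) = -1*2 = -2)
u(a) = a**2 + 4*a
u(I(N(4, 5), -3)) - 65*(-25) = -2*(4 - 2) - 65*(-25) = -2*2 + 1625 = -4 + 1625 = 1621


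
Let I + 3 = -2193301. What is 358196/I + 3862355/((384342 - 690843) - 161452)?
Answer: -2159734390927/256590796678 ≈ -8.4170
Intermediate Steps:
I = -2193304 (I = -3 - 2193301 = -2193304)
358196/I + 3862355/((384342 - 690843) - 161452) = 358196/(-2193304) + 3862355/((384342 - 690843) - 161452) = 358196*(-1/2193304) + 3862355/(-306501 - 161452) = -89549/548326 + 3862355/(-467953) = -89549/548326 + 3862355*(-1/467953) = -89549/548326 - 3862355/467953 = -2159734390927/256590796678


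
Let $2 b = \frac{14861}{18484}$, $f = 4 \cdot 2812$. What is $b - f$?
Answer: $- \frac{415801203}{36968} \approx -11248.0$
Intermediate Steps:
$f = 11248$
$b = \frac{14861}{36968}$ ($b = \frac{14861 \cdot \frac{1}{18484}}{2} = \frac{1}{2} \cdot \frac{14861}{18484} = \frac{14861}{36968} \approx 0.402$)
$b - f = \frac{14861}{36968} - 11248 = - \frac{415801203}{36968}$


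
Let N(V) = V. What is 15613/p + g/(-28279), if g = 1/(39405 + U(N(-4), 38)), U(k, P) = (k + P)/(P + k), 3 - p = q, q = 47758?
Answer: -17398538231717/53216370394870 ≈ -0.32694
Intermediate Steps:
p = -47755 (p = 3 - 1*47758 = 3 - 47758 = -47755)
U(k, P) = 1 (U(k, P) = (P + k)/(P + k) = 1)
g = 1/39406 (g = 1/(39405 + 1) = 1/39406 ≈ 2.5377e-5)
15613/p + g/(-28279) = 15613/(-47755) + (1/39406)/(-28279) = 15613*(-1/47755) + (1/39406)*(-1/28279) = -15613/47755 - 1/1114362274 = -17398538231717/53216370394870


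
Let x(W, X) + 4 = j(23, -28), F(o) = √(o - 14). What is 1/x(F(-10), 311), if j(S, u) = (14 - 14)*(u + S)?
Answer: -¼ ≈ -0.25000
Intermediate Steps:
F(o) = √(-14 + o)
j(S, u) = 0 (j(S, u) = 0*(S + u) = 0)
x(W, X) = -4 (x(W, X) = -4 + 0 = -4)
1/x(F(-10), 311) = 1/(-4) = -¼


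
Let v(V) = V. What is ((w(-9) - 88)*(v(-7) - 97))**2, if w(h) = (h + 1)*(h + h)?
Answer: 33918976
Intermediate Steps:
w(h) = 2*h*(1 + h) (w(h) = (1 + h)*(2*h) = 2*h*(1 + h))
((w(-9) - 88)*(v(-7) - 97))**2 = ((2*(-9)*(1 - 9) - 88)*(-7 - 97))**2 = ((2*(-9)*(-8) - 88)*(-104))**2 = ((144 - 88)*(-104))**2 = (56*(-104))**2 = (-5824)**2 = 33918976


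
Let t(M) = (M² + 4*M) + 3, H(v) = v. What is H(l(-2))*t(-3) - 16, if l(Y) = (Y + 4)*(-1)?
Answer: -16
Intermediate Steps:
l(Y) = -4 - Y (l(Y) = (4 + Y)*(-1) = -4 - Y)
t(M) = 3 + M² + 4*M
H(l(-2))*t(-3) - 16 = (-4 - 1*(-2))*(3 + (-3)² + 4*(-3)) - 16 = (-4 + 2)*(3 + 9 - 12) - 16 = -2*0 - 16 = 0 - 16 = -16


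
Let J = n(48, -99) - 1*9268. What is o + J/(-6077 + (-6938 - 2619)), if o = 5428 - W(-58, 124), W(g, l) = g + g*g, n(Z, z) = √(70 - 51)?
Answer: 16592308/7817 - √19/15634 ≈ 2122.6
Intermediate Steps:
n(Z, z) = √19
W(g, l) = g + g²
J = -9268 + √19 (J = √19 - 1*9268 = √19 - 9268 = -9268 + √19 ≈ -9263.6)
o = 2122 (o = 5428 - (-58)*(1 - 58) = 5428 - (-58)*(-57) = 5428 - 1*3306 = 5428 - 3306 = 2122)
o + J/(-6077 + (-6938 - 2619)) = 2122 + (-9268 + √19)/(-6077 + (-6938 - 2619)) = 2122 + (-9268 + √19)/(-6077 - 9557) = 2122 + (-9268 + √19)/(-15634) = 2122 + (-9268 + √19)*(-1/15634) = 2122 + (4634/7817 - √19/15634) = 16592308/7817 - √19/15634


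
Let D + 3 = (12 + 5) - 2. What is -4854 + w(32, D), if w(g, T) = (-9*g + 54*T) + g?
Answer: -4462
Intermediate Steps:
D = 12 (D = -3 + ((12 + 5) - 2) = -3 + (17 - 2) = -3 + 15 = 12)
w(g, T) = -8*g + 54*T
-4854 + w(32, D) = -4854 + (-8*32 + 54*12) = -4854 + (-256 + 648) = -4854 + 392 = -4462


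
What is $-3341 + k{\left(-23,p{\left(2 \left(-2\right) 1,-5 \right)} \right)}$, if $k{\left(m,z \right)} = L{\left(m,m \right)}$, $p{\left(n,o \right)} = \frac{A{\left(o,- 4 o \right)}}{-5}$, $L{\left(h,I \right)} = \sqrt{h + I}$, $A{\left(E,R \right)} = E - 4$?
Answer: $-3341 + i \sqrt{46} \approx -3341.0 + 6.7823 i$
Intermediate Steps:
$A{\left(E,R \right)} = -4 + E$
$L{\left(h,I \right)} = \sqrt{I + h}$
$p{\left(n,o \right)} = \frac{4}{5} - \frac{o}{5}$ ($p{\left(n,o \right)} = \frac{-4 + o}{-5} = \left(-4 + o\right) \left(- \frac{1}{5}\right) = \frac{4}{5} - \frac{o}{5}$)
$k{\left(m,z \right)} = \sqrt{2} \sqrt{m}$ ($k{\left(m,z \right)} = \sqrt{m + m} = \sqrt{2 m} = \sqrt{2} \sqrt{m}$)
$-3341 + k{\left(-23,p{\left(2 \left(-2\right) 1,-5 \right)} \right)} = -3341 + \sqrt{2} \sqrt{-23} = -3341 + \sqrt{2} i \sqrt{23} = -3341 + i \sqrt{46}$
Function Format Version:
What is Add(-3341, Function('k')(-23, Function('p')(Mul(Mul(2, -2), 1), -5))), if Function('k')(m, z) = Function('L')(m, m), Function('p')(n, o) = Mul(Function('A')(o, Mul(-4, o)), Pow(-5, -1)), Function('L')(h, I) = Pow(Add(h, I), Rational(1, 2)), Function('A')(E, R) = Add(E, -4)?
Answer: Add(-3341, Mul(I, Pow(46, Rational(1, 2)))) ≈ Add(-3341.0, Mul(6.7823, I))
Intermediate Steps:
Function('A')(E, R) = Add(-4, E)
Function('L')(h, I) = Pow(Add(I, h), Rational(1, 2))
Function('p')(n, o) = Add(Rational(4, 5), Mul(Rational(-1, 5), o)) (Function('p')(n, o) = Mul(Add(-4, o), Pow(-5, -1)) = Mul(Add(-4, o), Rational(-1, 5)) = Add(Rational(4, 5), Mul(Rational(-1, 5), o)))
Function('k')(m, z) = Mul(Pow(2, Rational(1, 2)), Pow(m, Rational(1, 2))) (Function('k')(m, z) = Pow(Add(m, m), Rational(1, 2)) = Pow(Mul(2, m), Rational(1, 2)) = Mul(Pow(2, Rational(1, 2)), Pow(m, Rational(1, 2))))
Add(-3341, Function('k')(-23, Function('p')(Mul(Mul(2, -2), 1), -5))) = Add(-3341, Mul(Pow(2, Rational(1, 2)), Pow(-23, Rational(1, 2)))) = Add(-3341, Mul(Pow(2, Rational(1, 2)), Mul(I, Pow(23, Rational(1, 2))))) = Add(-3341, Mul(I, Pow(46, Rational(1, 2))))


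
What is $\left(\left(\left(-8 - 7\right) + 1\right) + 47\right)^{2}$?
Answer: $1089$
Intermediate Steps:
$\left(\left(\left(-8 - 7\right) + 1\right) + 47\right)^{2} = \left(\left(-15 + 1\right) + 47\right)^{2} = \left(-14 + 47\right)^{2} = 33^{2} = 1089$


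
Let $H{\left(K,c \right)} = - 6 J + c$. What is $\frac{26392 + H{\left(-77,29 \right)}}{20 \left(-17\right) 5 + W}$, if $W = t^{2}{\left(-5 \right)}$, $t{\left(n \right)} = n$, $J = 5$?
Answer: $- \frac{26391}{1675} \approx -15.756$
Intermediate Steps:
$H{\left(K,c \right)} = -30 + c$ ($H{\left(K,c \right)} = \left(-6\right) 5 + c = -30 + c$)
$W = 25$ ($W = \left(-5\right)^{2} = 25$)
$\frac{26392 + H{\left(-77,29 \right)}}{20 \left(-17\right) 5 + W} = \frac{26392 + \left(-30 + 29\right)}{20 \left(-17\right) 5 + 25} = \frac{26392 - 1}{\left(-340\right) 5 + 25} = \frac{26391}{-1700 + 25} = \frac{26391}{-1675} = 26391 \left(- \frac{1}{1675}\right) = - \frac{26391}{1675}$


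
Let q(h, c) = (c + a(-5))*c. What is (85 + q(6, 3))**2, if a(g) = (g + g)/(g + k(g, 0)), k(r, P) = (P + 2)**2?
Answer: 15376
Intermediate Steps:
k(r, P) = (2 + P)**2
a(g) = 2*g/(4 + g) (a(g) = (g + g)/(g + (2 + 0)**2) = (2*g)/(g + 2**2) = (2*g)/(g + 4) = (2*g)/(4 + g) = 2*g/(4 + g))
q(h, c) = c*(10 + c) (q(h, c) = (c + 2*(-5)/(4 - 5))*c = (c + 2*(-5)/(-1))*c = (c + 2*(-5)*(-1))*c = (c + 10)*c = (10 + c)*c = c*(10 + c))
(85 + q(6, 3))**2 = (85 + 3*(10 + 3))**2 = (85 + 3*13)**2 = (85 + 39)**2 = 124**2 = 15376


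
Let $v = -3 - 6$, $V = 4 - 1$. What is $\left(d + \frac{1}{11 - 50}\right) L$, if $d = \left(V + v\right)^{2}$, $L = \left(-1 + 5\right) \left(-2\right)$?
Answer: $- \frac{11224}{39} \approx -287.79$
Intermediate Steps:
$V = 3$ ($V = 4 - 1 = 3$)
$v = -9$ ($v = -3 - 6 = -9$)
$L = -8$ ($L = 4 \left(-2\right) = -8$)
$d = 36$ ($d = \left(3 - 9\right)^{2} = \left(-6\right)^{2} = 36$)
$\left(d + \frac{1}{11 - 50}\right) L = \left(36 + \frac{1}{11 - 50}\right) \left(-8\right) = \left(36 + \frac{1}{-39}\right) \left(-8\right) = \left(36 - \frac{1}{39}\right) \left(-8\right) = \frac{1403}{39} \left(-8\right) = - \frac{11224}{39}$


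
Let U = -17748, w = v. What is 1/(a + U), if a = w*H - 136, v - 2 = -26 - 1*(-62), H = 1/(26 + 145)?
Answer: -9/160954 ≈ -5.5917e-5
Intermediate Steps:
H = 1/171 ≈ 0.0058480
v = 38 (v = 2 + (-26 - 1*(-62)) = 2 + (-26 + 62) = 2 + 36 = 38)
w = 38
a = -1222/9 (a = 38*(1/171) - 136 = 2/9 - 136 = -1222/9 ≈ -135.78)
1/(a + U) = 1/(-1222/9 - 17748) = 1/(-160954/9) = -9/160954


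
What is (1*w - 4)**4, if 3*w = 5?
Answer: 2401/81 ≈ 29.642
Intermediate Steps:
w = 5/3 (w = (1/3)*5 = 5/3 ≈ 1.6667)
(1*w - 4)**4 = (1*(5/3) - 4)**4 = (5/3 - 4)**4 = (-7/3)**4 = 2401/81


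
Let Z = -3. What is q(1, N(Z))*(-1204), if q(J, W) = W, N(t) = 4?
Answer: -4816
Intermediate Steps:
q(1, N(Z))*(-1204) = 4*(-1204) = -4816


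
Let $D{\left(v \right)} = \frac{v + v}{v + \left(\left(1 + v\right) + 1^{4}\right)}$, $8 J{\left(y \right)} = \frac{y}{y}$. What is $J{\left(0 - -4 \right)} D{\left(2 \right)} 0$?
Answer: $0$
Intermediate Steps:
$J{\left(y \right)} = \frac{1}{8}$ ($J{\left(y \right)} = \frac{y \frac{1}{y}}{8} = \frac{1}{8} \cdot 1 = \frac{1}{8}$)
$D{\left(v \right)} = \frac{2 v}{2 + 2 v}$ ($D{\left(v \right)} = \frac{2 v}{v + \left(\left(1 + v\right) + 1\right)} = \frac{2 v}{v + \left(2 + v\right)} = \frac{2 v}{2 + 2 v}$)
$J{\left(0 - -4 \right)} D{\left(2 \right)} 0 = \frac{2 \frac{1}{1 + 2}}{8} \cdot 0 = \frac{2 \cdot \frac{1}{3}}{8} \cdot 0 = \frac{1}{8} \cdot \frac{2}{3} \cdot 0 = \frac{1}{12} \cdot 0 = 0$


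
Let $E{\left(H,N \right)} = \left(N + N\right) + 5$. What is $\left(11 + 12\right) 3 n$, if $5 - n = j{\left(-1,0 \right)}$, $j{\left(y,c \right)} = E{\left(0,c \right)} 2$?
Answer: $-345$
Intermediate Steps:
$E{\left(H,N \right)} = 5 + 2 N$ ($E{\left(H,N \right)} = 2 N + 5 = 5 + 2 N$)
$j{\left(y,c \right)} = 10 + 4 c$ ($j{\left(y,c \right)} = \left(5 + 2 c\right) 2 = 10 + 4 c$)
$n = -5$ ($n = 5 - \left(10 + 4 \cdot 0\right) = 5 - \left(10 + 0\right) = 5 - 10 = -5$)
$\left(11 + 12\right) 3 n = \left(11 + 12\right) 3 \left(-5\right) = 23 \cdot 3 \left(-5\right) = 69 \left(-5\right) = -345$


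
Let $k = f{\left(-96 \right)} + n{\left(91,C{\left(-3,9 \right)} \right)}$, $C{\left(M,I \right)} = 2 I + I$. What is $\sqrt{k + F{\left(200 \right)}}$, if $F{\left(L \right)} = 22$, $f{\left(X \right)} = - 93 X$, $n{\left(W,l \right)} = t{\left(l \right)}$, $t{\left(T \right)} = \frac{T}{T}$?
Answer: $\sqrt{8951} \approx 94.61$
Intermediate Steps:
$t{\left(T \right)} = 1$
$C{\left(M,I \right)} = 3 I$
$n{\left(W,l \right)} = 1$
$k = 8929$ ($k = \left(-93\right) \left(-96\right) + 1 = 8928 + 1 = 8929$)
$\sqrt{k + F{\left(200 \right)}} = \sqrt{8929 + 22} = \sqrt{8951}$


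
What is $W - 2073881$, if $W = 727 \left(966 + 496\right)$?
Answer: $-1011007$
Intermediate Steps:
$W = 1062874$ ($W = 727 \cdot 1462 = 1062874$)
$W - 2073881 = 1062874 - 2073881 = -1011007$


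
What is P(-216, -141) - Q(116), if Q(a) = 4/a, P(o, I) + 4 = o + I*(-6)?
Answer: 18153/29 ≈ 625.97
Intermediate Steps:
P(o, I) = -4 + o - 6*I (P(o, I) = -4 + (o + I*(-6)) = -4 + (o - 6*I) = -4 + o - 6*I)
P(-216, -141) - Q(116) = (-4 - 216 - 6*(-141)) - 4/116 = (-4 - 216 + 846) - 4/116 = 626 - 1*1/29 = 626 - 1/29 = 18153/29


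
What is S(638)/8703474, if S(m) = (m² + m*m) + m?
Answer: 407363/4351737 ≈ 0.093609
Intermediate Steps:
S(m) = m + 2*m² (S(m) = (m² + m²) + m = 2*m² + m = m + 2*m²)
S(638)/8703474 = (638*(1 + 2*638))/8703474 = (638*(1 + 1276))*(1/8703474) = (638*1277)*(1/8703474) = 814726*(1/8703474) = 407363/4351737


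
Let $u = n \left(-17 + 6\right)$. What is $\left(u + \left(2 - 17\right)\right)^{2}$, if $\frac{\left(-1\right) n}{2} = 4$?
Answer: $5329$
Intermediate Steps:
$n = -8$ ($n = \left(-2\right) 4 = -8$)
$u = 88$ ($u = - 8 \left(-17 + 6\right) = \left(-8\right) \left(-11\right) = 88$)
$\left(u + \left(2 - 17\right)\right)^{2} = \left(88 + \left(2 - 17\right)\right)^{2} = \left(88 - 15\right)^{2} = 73^{2} = 5329$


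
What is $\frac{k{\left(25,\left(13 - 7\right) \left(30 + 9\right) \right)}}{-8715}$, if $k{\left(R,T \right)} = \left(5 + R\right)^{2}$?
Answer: $- \frac{60}{581} \approx -0.10327$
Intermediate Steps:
$\frac{k{\left(25,\left(13 - 7\right) \left(30 + 9\right) \right)}}{-8715} = \frac{\left(5 + 25\right)^{2}}{-8715} = 30^{2} \left(- \frac{1}{8715}\right) = 900 \left(- \frac{1}{8715}\right) = - \frac{60}{581}$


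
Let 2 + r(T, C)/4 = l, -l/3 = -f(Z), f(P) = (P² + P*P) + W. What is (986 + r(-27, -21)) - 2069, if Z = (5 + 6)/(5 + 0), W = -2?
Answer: -24971/25 ≈ -998.84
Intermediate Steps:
Z = 11/5 ≈ 2.2000
f(P) = -2 + 2*P² (f(P) = (P² + P*P) - 2 = (P² + P²) - 2 = 2*P² - 2 = -2 + 2*P²)
l = 576/25 (l = -(-3)*(-2 + 2*(11/5)²) = -(-3)*(-2 + 2*(121/25)) = -(-3)*(-2 + 242/25) = -(-3)*192/25 = -3*(-192/25) = 576/25 ≈ 23.040)
r(T, C) = 2104/25 (r(T, C) = -8 + 4*(576/25) = -8 + 2304/25 = 2104/25)
(986 + r(-27, -21)) - 2069 = (986 + 2104/25) - 2069 = 26754/25 - 2069 = -24971/25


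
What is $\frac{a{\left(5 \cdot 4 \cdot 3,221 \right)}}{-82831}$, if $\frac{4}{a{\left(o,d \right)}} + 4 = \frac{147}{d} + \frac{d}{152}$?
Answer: $\frac{134368}{5233511073} \approx 2.5675 \cdot 10^{-5}$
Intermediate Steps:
$a{\left(o,d \right)} = \frac{4}{-4 + \frac{147}{d} + \frac{d}{152}}$ ($a{\left(o,d \right)} = \frac{4}{-4 + \left(\frac{147}{d} + \frac{d}{152}\right)} = \frac{4}{-4 + \frac{147}{d} + \frac{d}{152}}$)
$\frac{a{\left(5 \cdot 4 \cdot 3,221 \right)}}{-82831} = \frac{608 \cdot 221 \frac{1}{22344 + 221^{2} - 134368}}{-82831} = 608 \cdot 221 \frac{1}{22344 + 48841 - 134368} \left(- \frac{1}{82831}\right) = 608 \cdot 221 \frac{1}{-63183} \left(- \frac{1}{82831}\right) = 608 \cdot 221 \left(- \frac{1}{63183}\right) \left(- \frac{1}{82831}\right) = \left(- \frac{134368}{63183}\right) \left(- \frac{1}{82831}\right) = \frac{134368}{5233511073}$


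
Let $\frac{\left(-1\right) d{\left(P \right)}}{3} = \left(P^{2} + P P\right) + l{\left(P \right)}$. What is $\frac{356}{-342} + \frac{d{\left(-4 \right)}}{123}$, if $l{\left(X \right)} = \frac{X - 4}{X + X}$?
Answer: $- \frac{12941}{7011} \approx -1.8458$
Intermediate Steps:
$l{\left(X \right)} = \frac{-4 + X}{2 X}$
$d{\left(P \right)} = - 6 P^{2} - \frac{3 \left(-4 + P\right)}{2 P}$ ($d{\left(P \right)} = - 3 \left(\left(P^{2} + P P\right) + \frac{-4 + P}{2 P}\right) = - 3 \left(\left(P^{2} + P^{2}\right) + \frac{-4 + P}{2 P}\right) = - 3 \left(2 P^{2} + \frac{-4 + P}{2 P}\right) = - 6 P^{2} - \frac{3 \left(-4 + P\right)}{2 P}$)
$\frac{356}{-342} + \frac{d{\left(-4 \right)}}{123} = \frac{356}{-342} + \frac{- \frac{3}{2} - 6 \left(-4\right)^{2} + \frac{6}{-4}}{123} = 356 \left(- \frac{1}{342}\right) + \left(- \frac{3}{2} - 96 + 6 \left(- \frac{1}{4}\right)\right) \frac{1}{123} = - \frac{178}{171} + \left(- \frac{3}{2} - 96 - \frac{3}{2}\right) \frac{1}{123} = - \frac{178}{171} - \frac{33}{41} = - \frac{12941}{7011}$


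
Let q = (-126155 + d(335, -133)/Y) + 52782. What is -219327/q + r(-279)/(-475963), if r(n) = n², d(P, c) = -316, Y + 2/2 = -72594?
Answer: 7163682552552516/2535222925677097 ≈ 2.8257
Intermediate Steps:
Y = -72595 (Y = -1 - 72594 = -72595)
q = -5326512619/72595 (q = (-126155 - 316/(-72595)) + 52782 = (-126155 - 316*(-1/72595)) + 52782 = (-126155 + 316/72595) + 52782 = -9158221909/72595 + 52782 = -5326512619/72595 ≈ -73373.)
-219327/q + r(-279)/(-475963) = -219327/(-5326512619/72595) + (-279)²/(-475963) = -219327*(-72595/5326512619) + 77841*(-1/475963) = 15922043565/5326512619 - 77841/475963 = 7163682552552516/2535222925677097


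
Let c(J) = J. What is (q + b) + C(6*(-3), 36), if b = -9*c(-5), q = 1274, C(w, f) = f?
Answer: 1355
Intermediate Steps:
b = 45 (b = -9*(-5) = 45)
(q + b) + C(6*(-3), 36) = (1274 + 45) + 36 = 1319 + 36 = 1355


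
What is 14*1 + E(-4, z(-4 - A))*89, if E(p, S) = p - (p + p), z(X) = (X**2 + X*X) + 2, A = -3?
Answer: 370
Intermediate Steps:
z(X) = 2 + 2*X**2 (z(X) = (X**2 + X**2) + 2 = 2*X**2 + 2 = 2 + 2*X**2)
E(p, S) = -p (E(p, S) = p - 2*p = -p)
14*1 + E(-4, z(-4 - A))*89 = 14*1 - 1*(-4)*89 = 14 + 4*89 = 14 + 356 = 370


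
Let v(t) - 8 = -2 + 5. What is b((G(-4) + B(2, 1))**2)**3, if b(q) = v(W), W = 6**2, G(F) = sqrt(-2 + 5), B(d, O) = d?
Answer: 1331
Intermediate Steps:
G(F) = sqrt(3)
W = 36
v(t) = 11 (v(t) = 8 + (-2 + 5) = 8 + 3 = 11)
b(q) = 11
b((G(-4) + B(2, 1))**2)**3 = 11**3 = 1331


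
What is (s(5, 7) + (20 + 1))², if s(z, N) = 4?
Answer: 625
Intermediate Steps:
(s(5, 7) + (20 + 1))² = (4 + (20 + 1))² = (4 + 21)² = 25² = 625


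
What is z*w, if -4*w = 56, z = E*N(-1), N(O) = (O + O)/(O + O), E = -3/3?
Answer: 14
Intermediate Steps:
E = -1 (E = -3*⅓ = -1)
N(O) = 1 (N(O) = (2*O)/((2*O)) = (2*O)*(1/(2*O)) = 1)
z = -1 (z = -1*1 = -1)
w = -14 (w = -¼*56 = -14)
z*w = -1*(-14) = 14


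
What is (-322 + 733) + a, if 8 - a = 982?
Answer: -563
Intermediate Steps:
a = -974 (a = 8 - 1*982 = 8 - 982 = -974)
(-322 + 733) + a = (-322 + 733) - 974 = 411 - 974 = -563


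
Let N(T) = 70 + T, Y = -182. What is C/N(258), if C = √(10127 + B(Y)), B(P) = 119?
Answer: √10246/328 ≈ 0.30861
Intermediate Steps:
C = √10246 (C = √(10127 + 119) = √10246 ≈ 101.22)
C/N(258) = √10246/(70 + 258) = √10246/328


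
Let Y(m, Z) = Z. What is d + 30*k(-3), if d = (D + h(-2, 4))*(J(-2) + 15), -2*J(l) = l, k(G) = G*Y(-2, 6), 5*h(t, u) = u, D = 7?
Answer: -2076/5 ≈ -415.20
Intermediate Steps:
h(t, u) = u/5
k(G) = 6*G (k(G) = G*6 = 6*G)
J(l) = -l/2
d = 624/5 (d = (7 + (1/5)*4)*(-1/2*(-2) + 15) = (7 + 4/5)*(1 + 15) = (39/5)*16 = 624/5 ≈ 124.80)
d + 30*k(-3) = 624/5 + 30*(6*(-3)) = 624/5 + 30*(-18) = 624/5 - 540 = -2076/5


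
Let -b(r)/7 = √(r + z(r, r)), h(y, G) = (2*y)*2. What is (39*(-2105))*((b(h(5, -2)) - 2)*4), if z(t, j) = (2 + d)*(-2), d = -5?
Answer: 656760 + 2298660*√26 ≈ 1.2378e+7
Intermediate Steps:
z(t, j) = 6 (z(t, j) = (2 - 5)*(-2) = -3*(-2) = 6)
h(y, G) = 4*y
b(r) = -7*√(6 + r) (b(r) = -7*√(r + 6) = -7*√(6 + r))
(39*(-2105))*((b(h(5, -2)) - 2)*4) = (39*(-2105))*((-7*√(6 + 4*5) - 2)*4) = -82095*(-7*√(6 + 20) - 2)*4 = -82095*(-7*√26 - 2)*4 = -82095*(-2 - 7*√26)*4 = -82095*(-8 - 28*√26) = 656760 + 2298660*√26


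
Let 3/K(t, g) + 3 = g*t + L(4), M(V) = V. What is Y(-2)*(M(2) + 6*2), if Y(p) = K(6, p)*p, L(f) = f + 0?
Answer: 84/11 ≈ 7.6364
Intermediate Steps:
L(f) = f
K(t, g) = 3/(1 + g*t) (K(t, g) = 3/(-3 + (g*t + 4)) = 3/(-3 + (4 + g*t)) = 3/(1 + g*t))
Y(p) = 3*p/(1 + 6*p) (Y(p) = (3/(1 + p*6))*p = (3/(1 + 6*p))*p = 3*p/(1 + 6*p))
Y(-2)*(M(2) + 6*2) = (3*(-2)/(1 + 6*(-2)))*(2 + 6*2) = (3*(-2)/(1 - 12))*(2 + 12) = (3*(-2)/(-11))*14 = (3*(-2)*(-1/11))*14 = (6/11)*14 = 84/11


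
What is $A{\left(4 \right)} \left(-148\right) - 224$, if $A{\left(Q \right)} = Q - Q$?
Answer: $-224$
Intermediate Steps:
$A{\left(Q \right)} = 0$
$A{\left(4 \right)} \left(-148\right) - 224 = 0 \left(-148\right) - 224 = 0 - 224 = -224$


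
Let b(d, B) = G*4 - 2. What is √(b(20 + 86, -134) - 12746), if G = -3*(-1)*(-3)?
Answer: 4*I*√799 ≈ 113.07*I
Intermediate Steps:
G = -9 (G = 3*(-3) = -9)
b(d, B) = -38 (b(d, B) = -9*4 - 2 = -36 - 2 = -38)
√(b(20 + 86, -134) - 12746) = √(-38 - 12746) = √(-12784) = 4*I*√799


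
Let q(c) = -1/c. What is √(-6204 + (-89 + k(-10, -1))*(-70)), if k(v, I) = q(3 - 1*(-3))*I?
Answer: √129/3 ≈ 3.7859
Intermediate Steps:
k(v, I) = -I/6 (k(v, I) = (-1/(3 - 1*(-3)))*I = (-1/(3 + 3))*I = (-1/6)*I = (-1*⅙)*I = -I/6)
√(-6204 + (-89 + k(-10, -1))*(-70)) = √(-6204 + (-89 - ⅙*(-1))*(-70)) = √(-6204 + (-89 + ⅙)*(-70)) = √(-6204 - 533/6*(-70)) = √(-6204 + 18655/3) = √(43/3) = √129/3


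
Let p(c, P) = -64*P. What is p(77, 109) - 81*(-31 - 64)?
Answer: 719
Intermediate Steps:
p(77, 109) - 81*(-31 - 64) = -64*109 - 81*(-31 - 64) = -6976 - 81*(-95) = -6976 + 7695 = 719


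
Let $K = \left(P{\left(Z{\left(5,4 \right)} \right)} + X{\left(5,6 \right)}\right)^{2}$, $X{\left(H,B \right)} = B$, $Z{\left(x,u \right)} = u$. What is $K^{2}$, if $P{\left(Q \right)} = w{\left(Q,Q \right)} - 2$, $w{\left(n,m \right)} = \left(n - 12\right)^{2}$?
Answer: $21381376$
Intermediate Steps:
$w{\left(n,m \right)} = \left(-12 + n\right)^{2}$ ($w{\left(n,m \right)} = \left(n - 12\right)^{2} = \left(-12 + n\right)^{2}$)
$P{\left(Q \right)} = -2 + \left(-12 + Q\right)^{2}$ ($P{\left(Q \right)} = \left(-12 + Q\right)^{2} - 2 = -2 + \left(-12 + Q\right)^{2}$)
$K = 4624$ ($K = \left(\left(-2 + \left(-12 + 4\right)^{2}\right) + 6\right)^{2} = \left(\left(-2 + \left(-8\right)^{2}\right) + 6\right)^{2} = \left(\left(-2 + 64\right) + 6\right)^{2} = \left(62 + 6\right)^{2} = 68^{2} = 4624$)
$K^{2} = 4624^{2} = 21381376$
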